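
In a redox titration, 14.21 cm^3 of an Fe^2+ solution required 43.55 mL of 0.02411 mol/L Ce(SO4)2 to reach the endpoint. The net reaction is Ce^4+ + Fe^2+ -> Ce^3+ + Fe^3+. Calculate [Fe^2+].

n(Ce(SO4)2) = 0.02411 x 0.04355 = 0.001050 mol.
From the balanced equation, 1 mol Ce(SO4)2 reacts with 1 mol Fe^2+, so n(Fe^2+) = 0.001050 x 1/1 = 0.001050 mol.
[Fe^2+] = 0.001050 / 0.01421 L = 0.0739 M.

0.0739 M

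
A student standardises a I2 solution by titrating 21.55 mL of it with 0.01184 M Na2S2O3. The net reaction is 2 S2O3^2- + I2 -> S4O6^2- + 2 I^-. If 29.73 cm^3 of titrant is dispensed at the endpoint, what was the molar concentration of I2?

0.00817 M

n(Na2S2O3) = 0.01184 x 0.02973 = 0.0003520 mol.
From the balanced equation, 2 mol Na2S2O3 reacts with 1 mol I2, so n(I2) = 0.0003520 x 1/2 = 0.0001760 mol.
[I2] = 0.0001760 / 0.02155 L = 0.00817 M.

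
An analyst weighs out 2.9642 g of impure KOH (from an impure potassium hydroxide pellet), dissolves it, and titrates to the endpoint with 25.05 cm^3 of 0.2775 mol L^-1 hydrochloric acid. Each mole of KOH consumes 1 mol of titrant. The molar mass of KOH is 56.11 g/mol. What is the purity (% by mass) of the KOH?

13.2%

n(HCl) = 0.2775 x 0.02505 = 0.006951 mol.
n(KOH) = 0.006951 / 1 = 0.006951 mol.
mass of KOH = 0.006951 x 56.11 = 0.3900 g.
% purity = 0.3900 / 2.9642 x 100 = 13.2%.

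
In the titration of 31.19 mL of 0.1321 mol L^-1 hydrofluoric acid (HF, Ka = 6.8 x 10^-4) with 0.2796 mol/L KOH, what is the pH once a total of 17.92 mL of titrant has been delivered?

n(acid) = 0.1321 x 0.03119 = 0.004120 mol; n(KOH) added = 0.2796 x 0.01792 = 0.005010 mol.
Base is in excess by 0.005010 - 0.004120 = 0.0008902 mol in a total volume of 0.04911 L.
[OH^-] = 0.0008902/0.04911 = 0.01813 M, so pOH = 1.74 and pH = 14.00 - 1.74 = 12.26.

12.26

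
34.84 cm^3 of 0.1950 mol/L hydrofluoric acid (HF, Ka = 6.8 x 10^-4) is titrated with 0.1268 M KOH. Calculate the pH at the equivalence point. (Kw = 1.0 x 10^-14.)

n(HF) = 0.1950 x 0.03484 = 0.006794 mol; V(KOH) at equivalence = 0.006794/0.1268 = 0.05358 L.
At equivalence all the acid is converted to F-; total volume = 0.03484 + 0.05358 = 0.08842 L, so [F-] = 0.006794/0.08842 = 0.07684 M.
Kb = Kw/Ka = 1.0e-14 / 6.8 x 10^-4 = 1.47e-11.
[OH^-] = sqrt(Kb x [F-]) = sqrt(1.47e-11 x 0.07684) = 1.06e-6 M.
pOH = 5.97, so pH = 14.00 - 5.97 = 8.03.

8.03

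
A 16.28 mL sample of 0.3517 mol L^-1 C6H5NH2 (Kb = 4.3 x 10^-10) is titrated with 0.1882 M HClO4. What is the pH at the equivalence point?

2.77

n(C6H5NH2) = 0.3517 x 0.01628 = 0.005726 mol; V(HClO4) at equivalence = 0.005726/0.1882 = 0.03042 L.
At equivalence the base is fully converted to C6H5NH3+; total volume = 0.04670 L, so [C6H5NH3+] = 0.005726/0.04670 = 0.1226 M.
Ka(C6H5NH3+) = Kw/Kb = 1.0e-14 / 4.3 x 10^-10 = 2.33e-5.
[H^+] = sqrt(Ka x [C6H5NH3+]) = sqrt(2.33e-5 x 0.1226) = 0.00169 M.
pH = -log(0.00169) = 2.77.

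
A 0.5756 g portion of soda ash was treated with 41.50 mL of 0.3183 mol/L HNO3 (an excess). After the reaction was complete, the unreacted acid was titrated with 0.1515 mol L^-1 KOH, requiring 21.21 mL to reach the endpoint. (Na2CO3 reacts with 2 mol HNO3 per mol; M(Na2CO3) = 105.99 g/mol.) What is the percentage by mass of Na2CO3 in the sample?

Total n(HNO3) added = 0.3183 x 0.04150 = 0.01321 mol.
n(KOH) used = 0.1515 x 0.02121 = 0.003213 mol, which equals the excess n(HNO3).
So n(HNO3) consumed by the sample = 0.01321 - 0.003213 = 0.009996 mol.
n(Na2CO3) = 0.009996 / 2 = 0.004998 mol.
mass Na2CO3 = 0.004998 x 105.99 = 0.5297 g, so %Na2CO3 = 0.5297/0.5756 x 100 = 92.0%.

92.0%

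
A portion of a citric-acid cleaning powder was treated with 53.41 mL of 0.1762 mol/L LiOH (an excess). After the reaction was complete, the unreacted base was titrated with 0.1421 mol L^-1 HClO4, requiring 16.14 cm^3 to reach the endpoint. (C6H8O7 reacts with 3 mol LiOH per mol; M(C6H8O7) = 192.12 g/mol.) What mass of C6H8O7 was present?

0.456 g

Total n(LiOH) added = 0.1762 x 0.05341 = 0.009411 mol.
n(HClO4) used = 0.1421 x 0.01614 = 0.002293 mol, which equals the excess n(LiOH).
So n(LiOH) consumed by the sample = 0.009411 - 0.002293 = 0.007117 mol.
n(C6H8O7) = 0.007117 / 3 = 0.002372 mol.
mass = 0.002372 mol x 192.12 g/mol = 0.456 g.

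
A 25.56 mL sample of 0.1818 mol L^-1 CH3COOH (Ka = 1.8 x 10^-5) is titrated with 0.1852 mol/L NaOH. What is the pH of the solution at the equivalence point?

n(CH3COOH) = 0.1818 x 0.02556 = 0.004647 mol; V(NaOH) at equivalence = 0.004647/0.1852 = 0.02509 L.
At equivalence all the acid is converted to CH3COO-; total volume = 0.02556 + 0.02509 = 0.05065 L, so [CH3COO-] = 0.004647/0.05065 = 0.09174 M.
Kb = Kw/Ka = 1.0e-14 / 1.8 x 10^-5 = 5.56e-10.
[OH^-] = sqrt(Kb x [CH3COO-]) = sqrt(5.56e-10 x 0.09174) = 7.14e-6 M.
pOH = 5.15, so pH = 14.00 - 5.15 = 8.85.

8.85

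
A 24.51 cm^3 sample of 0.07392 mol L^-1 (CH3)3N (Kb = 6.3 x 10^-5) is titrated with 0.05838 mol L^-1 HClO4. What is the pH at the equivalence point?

5.64

n((CH3)3N) = 0.07392 x 0.02451 = 0.001812 mol; V(HClO4) at equivalence = 0.001812/0.05838 = 0.03103 L.
At equivalence the base is fully converted to (CH3)3NH+; total volume = 0.05554 L, so [(CH3)3NH+] = 0.001812/0.05554 = 0.03262 M.
Ka((CH3)3NH+) = Kw/Kb = 1.0e-14 / 6.3 x 10^-5 = 1.59e-10.
[H^+] = sqrt(Ka x [(CH3)3NH+]) = sqrt(1.59e-10 x 0.03262) = 2.28e-6 M.
pH = -log(2.28e-6) = 5.64.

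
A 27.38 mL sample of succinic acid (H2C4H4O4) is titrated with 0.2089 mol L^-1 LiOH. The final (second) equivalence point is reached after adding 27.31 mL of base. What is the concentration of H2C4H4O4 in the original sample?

0.104 M

n(LiOH) = 0.2089 x 0.02731 = 0.005705 mol.
At the final (second) equivalence point, 2 mol OH^- react per mol H2C4H4O4, so n(H2C4H4O4) = 0.005705 / 2 = 0.002853 mol.
[H2C4H4O4] = 0.002853 / 0.02738 L = 0.104 M.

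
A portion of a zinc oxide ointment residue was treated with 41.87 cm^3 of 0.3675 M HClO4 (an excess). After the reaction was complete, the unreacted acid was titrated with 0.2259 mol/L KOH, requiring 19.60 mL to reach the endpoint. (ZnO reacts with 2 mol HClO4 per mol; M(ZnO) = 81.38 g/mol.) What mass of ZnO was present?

Total n(HClO4) added = 0.3675 x 0.04187 = 0.01539 mol.
n(KOH) used = 0.2259 x 0.01960 = 0.004428 mol, which equals the excess n(HClO4).
So n(HClO4) consumed by the sample = 0.01539 - 0.004428 = 0.01096 mol.
n(ZnO) = 0.01096 / 2 = 0.005480 mol.
mass = 0.005480 mol x 81.38 g/mol = 0.446 g.

0.446 g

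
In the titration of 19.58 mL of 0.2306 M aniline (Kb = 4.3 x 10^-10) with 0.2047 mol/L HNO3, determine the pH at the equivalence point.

2.80

n(C6H5NH2) = 0.2306 x 0.01958 = 0.004515 mol; V(HNO3) at equivalence = 0.004515/0.2047 = 0.02206 L.
At equivalence the base is fully converted to C6H5NH3+; total volume = 0.04164 L, so [C6H5NH3+] = 0.004515/0.04164 = 0.1084 M.
Ka(C6H5NH3+) = Kw/Kb = 1.0e-14 / 4.3 x 10^-10 = 2.33e-5.
[H^+] = sqrt(Ka x [C6H5NH3+]) = sqrt(2.33e-5 x 0.1084) = 0.00159 M.
pH = -log(0.00159) = 2.80.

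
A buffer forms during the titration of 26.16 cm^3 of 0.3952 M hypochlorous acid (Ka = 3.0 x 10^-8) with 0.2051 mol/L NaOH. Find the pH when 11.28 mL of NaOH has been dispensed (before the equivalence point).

Initial n(HClO) = 0.3952 x 0.02616 = 0.01034 mol.
n(NaOH) added = 0.2051 x 0.01128 = 0.002314 mol, converting that many moles of HClO to ClO-.
Remaining n(HClO) = 0.008025 mol; n(ClO-) = 0.002314 mol.
By Henderson-Hasselbalch, pH = pKa + log([A^-]/[HA]) = 7.52 + log(0.002314/0.008025) = 7.52 + (-0.54) = 6.98.

6.98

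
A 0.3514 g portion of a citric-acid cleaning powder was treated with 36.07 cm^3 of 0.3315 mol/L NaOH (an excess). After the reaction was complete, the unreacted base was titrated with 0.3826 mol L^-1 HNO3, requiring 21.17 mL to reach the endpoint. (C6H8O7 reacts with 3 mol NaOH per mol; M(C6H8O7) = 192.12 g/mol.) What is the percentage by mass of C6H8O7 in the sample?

Total n(NaOH) added = 0.3315 x 0.03607 = 0.01196 mol.
n(HNO3) used = 0.3826 x 0.02117 = 0.008100 mol, which equals the excess n(NaOH).
So n(NaOH) consumed by the sample = 0.01196 - 0.008100 = 0.003858 mol.
n(C6H8O7) = 0.003858 / 3 = 0.001286 mol.
mass C6H8O7 = 0.001286 x 192.12 = 0.2470 g, so %C6H8O7 = 0.2470/0.3514 x 100 = 70.3%.

70.3%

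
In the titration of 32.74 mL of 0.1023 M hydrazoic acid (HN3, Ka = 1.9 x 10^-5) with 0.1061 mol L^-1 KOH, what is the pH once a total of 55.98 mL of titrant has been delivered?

12.47

n(acid) = 0.1023 x 0.03274 = 0.003349 mol; n(KOH) added = 0.1061 x 0.05598 = 0.005939 mol.
Base is in excess by 0.005939 - 0.003349 = 0.002590 mol in a total volume of 0.08872 L.
[OH^-] = 0.002590/0.08872 = 0.02919 M, so pOH = 1.53 and pH = 14.00 - 1.53 = 12.47.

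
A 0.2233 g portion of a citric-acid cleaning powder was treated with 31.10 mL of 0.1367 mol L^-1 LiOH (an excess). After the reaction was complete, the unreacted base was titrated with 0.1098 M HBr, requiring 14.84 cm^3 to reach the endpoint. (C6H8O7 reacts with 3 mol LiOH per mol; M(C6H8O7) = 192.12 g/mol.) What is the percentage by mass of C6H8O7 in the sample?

75.2%

Total n(LiOH) added = 0.1367 x 0.03110 = 0.004251 mol.
n(HBr) used = 0.1098 x 0.01484 = 0.001629 mol, which equals the excess n(LiOH).
So n(LiOH) consumed by the sample = 0.004251 - 0.001629 = 0.002622 mol.
n(C6H8O7) = 0.002622 / 3 = 0.0008740 mol.
mass C6H8O7 = 0.0008740 x 192.12 = 0.1679 g, so %C6H8O7 = 0.1679/0.2233 x 100 = 75.2%.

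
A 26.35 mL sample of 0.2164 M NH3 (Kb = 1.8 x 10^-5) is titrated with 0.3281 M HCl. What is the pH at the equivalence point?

5.07

n(NH3) = 0.2164 x 0.02635 = 0.005702 mol; V(HCl) at equivalence = 0.005702/0.3281 = 0.01738 L.
At equivalence the base is fully converted to NH4+; total volume = 0.04373 L, so [NH4+] = 0.005702/0.04373 = 0.1304 M.
Ka(NH4+) = Kw/Kb = 1.0e-14 / 1.8 x 10^-5 = 5.56e-10.
[H^+] = sqrt(Ka x [NH4+]) = sqrt(5.56e-10 x 0.1304) = 8.51e-6 M.
pH = -log(8.51e-6) = 5.07.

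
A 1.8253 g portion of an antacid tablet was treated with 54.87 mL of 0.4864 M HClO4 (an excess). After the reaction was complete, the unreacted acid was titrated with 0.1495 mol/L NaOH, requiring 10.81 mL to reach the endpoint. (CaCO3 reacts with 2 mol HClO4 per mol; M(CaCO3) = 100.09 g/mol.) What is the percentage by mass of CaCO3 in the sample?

68.7%

Total n(HClO4) added = 0.4864 x 0.05487 = 0.02669 mol.
n(NaOH) used = 0.1495 x 0.01081 = 0.001616 mol, which equals the excess n(HClO4).
So n(HClO4) consumed by the sample = 0.02669 - 0.001616 = 0.02507 mol.
n(CaCO3) = 0.02507 / 2 = 0.01254 mol.
mass CaCO3 = 0.01254 x 100.09 = 1.255 g, so %CaCO3 = 1.255/1.8253 x 100 = 68.7%.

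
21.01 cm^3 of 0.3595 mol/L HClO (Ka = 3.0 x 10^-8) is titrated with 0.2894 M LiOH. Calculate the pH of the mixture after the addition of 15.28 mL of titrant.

Initial n(HClO) = 0.3595 x 0.02101 = 0.007553 mol.
n(LiOH) added = 0.2894 x 0.01528 = 0.004422 mol, converting that many moles of HClO to ClO-.
Remaining n(HClO) = 0.003131 mol; n(ClO-) = 0.004422 mol.
By Henderson-Hasselbalch, pH = pKa + log([A^-]/[HA]) = 7.52 + log(0.004422/0.003131) = 7.52 + (+0.15) = 7.67.

7.67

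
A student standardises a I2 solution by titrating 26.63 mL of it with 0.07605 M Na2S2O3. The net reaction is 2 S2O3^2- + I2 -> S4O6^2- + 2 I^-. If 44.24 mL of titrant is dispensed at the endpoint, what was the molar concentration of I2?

n(Na2S2O3) = 0.07605 x 0.04424 = 0.003364 mol.
From the balanced equation, 2 mol Na2S2O3 reacts with 1 mol I2, so n(I2) = 0.003364 x 1/2 = 0.001682 mol.
[I2] = 0.001682 / 0.02663 L = 0.0632 M.

0.0632 M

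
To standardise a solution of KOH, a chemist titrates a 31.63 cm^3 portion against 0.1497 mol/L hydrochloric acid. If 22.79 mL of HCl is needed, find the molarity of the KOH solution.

0.108 M

n(HCl) delivered = 0.1497 x 0.02279 = 0.003412 mol.
For a 1:1 reaction, n(KOH) = 0.003412 mol.
[KOH] = 0.003412 mol / 0.03163 L = 0.108 M.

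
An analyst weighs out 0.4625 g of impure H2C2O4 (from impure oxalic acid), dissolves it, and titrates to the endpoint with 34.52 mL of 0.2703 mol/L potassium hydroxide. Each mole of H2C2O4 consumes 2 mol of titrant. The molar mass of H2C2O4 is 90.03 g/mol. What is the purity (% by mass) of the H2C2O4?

90.8%

n(KOH) = 0.2703 x 0.03452 = 0.009331 mol.
n(H2C2O4) = 0.009331 / 2 = 0.004665 mol.
mass of H2C2O4 = 0.004665 x 90.03 = 0.4200 g.
% purity = 0.4200 / 0.4625 x 100 = 90.8%.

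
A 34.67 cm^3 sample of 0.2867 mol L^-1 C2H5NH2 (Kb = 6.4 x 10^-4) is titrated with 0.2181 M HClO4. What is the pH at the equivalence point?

n(C2H5NH2) = 0.2867 x 0.03467 = 0.009940 mol; V(HClO4) at equivalence = 0.009940/0.2181 = 0.04557 L.
At equivalence the base is fully converted to C2H5NH3+; total volume = 0.08024 L, so [C2H5NH3+] = 0.009940/0.08024 = 0.1239 M.
Ka(C2H5NH3+) = Kw/Kb = 1.0e-14 / 6.4 x 10^-4 = 1.56e-11.
[H^+] = sqrt(Ka x [C2H5NH3+]) = sqrt(1.56e-11 x 0.1239) = 1.39e-6 M.
pH = -log(1.39e-6) = 5.86.

5.86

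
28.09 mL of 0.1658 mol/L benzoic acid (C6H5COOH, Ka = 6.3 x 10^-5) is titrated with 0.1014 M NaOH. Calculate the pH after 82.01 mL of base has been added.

n(acid) = 0.1658 x 0.02809 = 0.004657 mol; n(NaOH) added = 0.1014 x 0.08201 = 0.008316 mol.
Base is in excess by 0.008316 - 0.004657 = 0.003658 mol in a total volume of 0.1101 L.
[OH^-] = 0.003658/0.1101 = 0.03323 M, so pOH = 1.48 and pH = 14.00 - 1.48 = 12.52.

12.52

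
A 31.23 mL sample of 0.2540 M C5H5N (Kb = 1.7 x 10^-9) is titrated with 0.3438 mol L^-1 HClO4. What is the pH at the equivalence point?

3.03

n(C5H5N) = 0.2540 x 0.03123 = 0.007932 mol; V(HClO4) at equivalence = 0.007932/0.3438 = 0.02307 L.
At equivalence the base is fully converted to C5H5NH+; total volume = 0.05430 L, so [C5H5NH+] = 0.007932/0.05430 = 0.1461 M.
Ka(C5H5NH+) = Kw/Kb = 1.0e-14 / 1.7 x 10^-9 = 5.88e-6.
[H^+] = sqrt(Ka x [C5H5NH+]) = sqrt(5.88e-6 x 0.1461) = 0.000927 M.
pH = -log(0.000927) = 3.03.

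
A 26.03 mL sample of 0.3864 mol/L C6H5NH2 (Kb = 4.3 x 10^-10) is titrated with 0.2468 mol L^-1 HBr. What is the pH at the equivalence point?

n(C6H5NH2) = 0.3864 x 0.02603 = 0.01006 mol; V(HBr) at equivalence = 0.01006/0.2468 = 0.04075 L.
At equivalence the base is fully converted to C6H5NH3+; total volume = 0.06678 L, so [C6H5NH3+] = 0.01006/0.06678 = 0.1506 M.
Ka(C6H5NH3+) = Kw/Kb = 1.0e-14 / 4.3 x 10^-10 = 2.33e-5.
[H^+] = sqrt(Ka x [C6H5NH3+]) = sqrt(2.33e-5 x 0.1506) = 0.00187 M.
pH = -log(0.00187) = 2.73.

2.73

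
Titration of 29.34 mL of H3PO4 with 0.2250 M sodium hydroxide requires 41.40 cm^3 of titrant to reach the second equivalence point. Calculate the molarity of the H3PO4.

n(NaOH) = 0.2250 x 0.04140 = 0.009315 mol.
At the second equivalence point, 2 mol OH^- react per mol H3PO4, so n(H3PO4) = 0.009315 / 2 = 0.004658 mol.
[H3PO4] = 0.004658 / 0.02934 L = 0.159 M.

0.159 M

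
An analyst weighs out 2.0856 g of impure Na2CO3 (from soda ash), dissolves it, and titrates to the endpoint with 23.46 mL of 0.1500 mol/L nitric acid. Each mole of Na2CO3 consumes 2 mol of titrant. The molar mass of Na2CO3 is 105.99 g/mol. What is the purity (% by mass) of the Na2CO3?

n(HNO3) = 0.1500 x 0.02346 = 0.003519 mol.
n(Na2CO3) = 0.003519 / 2 = 0.001759 mol.
mass of Na2CO3 = 0.001759 x 105.99 = 0.1865 g.
% purity = 0.1865 / 2.0856 x 100 = 8.94%.

8.94%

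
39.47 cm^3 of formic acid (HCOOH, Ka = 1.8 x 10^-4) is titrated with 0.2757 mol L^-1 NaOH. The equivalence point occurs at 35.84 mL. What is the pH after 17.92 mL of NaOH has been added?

3.74

17.92 mL is exactly half the equivalence volume (35.84/2), i.e. the half-equivalence point.
There, n(HA) = n(A^-), so pH = pKa = -log(1.8 x 10^-4) = 3.74.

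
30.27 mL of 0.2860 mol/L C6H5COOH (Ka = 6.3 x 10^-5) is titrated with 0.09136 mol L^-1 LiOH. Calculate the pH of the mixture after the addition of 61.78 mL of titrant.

Initial n(C6H5COOH) = 0.2860 x 0.03027 = 0.008657 mol.
n(LiOH) added = 0.09136 x 0.06178 = 0.005644 mol, converting that many moles of C6H5COOH to C6H5COO-.
Remaining n(C6H5COOH) = 0.003013 mol; n(C6H5COO-) = 0.005644 mol.
By Henderson-Hasselbalch, pH = pKa + log([A^-]/[HA]) = 4.20 + log(0.005644/0.003013) = 4.20 + (+0.27) = 4.47.

4.47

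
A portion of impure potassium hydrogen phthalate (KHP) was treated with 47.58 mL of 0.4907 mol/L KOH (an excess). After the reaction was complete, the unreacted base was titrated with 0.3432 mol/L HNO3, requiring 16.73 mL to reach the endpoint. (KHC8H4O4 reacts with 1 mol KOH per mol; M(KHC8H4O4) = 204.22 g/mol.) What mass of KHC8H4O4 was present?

Total n(KOH) added = 0.4907 x 0.04758 = 0.02335 mol.
n(HNO3) used = 0.3432 x 0.01673 = 0.005742 mol, which equals the excess n(KOH).
So n(KOH) consumed by the sample = 0.02335 - 0.005742 = 0.01761 mol.
n(KHC8H4O4) = 0.01761 / 1 = 0.01761 mol.
mass = 0.01761 mol x 204.22 g/mol = 3.60 g.

3.60 g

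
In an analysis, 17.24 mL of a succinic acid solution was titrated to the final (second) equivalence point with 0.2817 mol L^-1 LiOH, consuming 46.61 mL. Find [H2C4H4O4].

n(LiOH) = 0.2817 x 0.04661 = 0.01313 mol.
At the final (second) equivalence point, 2 mol OH^- react per mol H2C4H4O4, so n(H2C4H4O4) = 0.01313 / 2 = 0.006565 mol.
[H2C4H4O4] = 0.006565 / 0.01724 L = 0.381 M.

0.381 M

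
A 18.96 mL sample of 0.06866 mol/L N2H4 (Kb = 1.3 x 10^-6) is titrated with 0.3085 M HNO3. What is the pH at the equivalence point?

4.68

n(N2H4) = 0.06866 x 0.01896 = 0.001302 mol; V(HNO3) at equivalence = 0.001302/0.3085 = 0.004220 L.
At equivalence the base is fully converted to N2H5+; total volume = 0.02318 L, so [N2H5+] = 0.001302/0.02318 = 0.05616 M.
Ka(N2H5+) = Kw/Kb = 1.0e-14 / 1.3 x 10^-6 = 7.69e-9.
[H^+] = sqrt(Ka x [N2H5+]) = sqrt(7.69e-9 x 0.05616) = 2.08e-5 M.
pH = -log(2.08e-5) = 4.68.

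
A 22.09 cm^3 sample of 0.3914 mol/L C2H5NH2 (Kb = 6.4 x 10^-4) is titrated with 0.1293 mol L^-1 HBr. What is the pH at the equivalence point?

n(C2H5NH2) = 0.3914 x 0.02209 = 0.008646 mol; V(HBr) at equivalence = 0.008646/0.1293 = 0.06687 L.
At equivalence the base is fully converted to C2H5NH3+; total volume = 0.08896 L, so [C2H5NH3+] = 0.008646/0.08896 = 0.09719 M.
Ka(C2H5NH3+) = Kw/Kb = 1.0e-14 / 6.4 x 10^-4 = 1.56e-11.
[H^+] = sqrt(Ka x [C2H5NH3+]) = sqrt(1.56e-11 x 0.09719) = 1.23e-6 M.
pH = -log(1.23e-6) = 5.91.

5.91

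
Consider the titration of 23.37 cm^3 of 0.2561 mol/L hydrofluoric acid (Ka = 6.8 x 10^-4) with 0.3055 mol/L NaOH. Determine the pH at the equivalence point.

n(HF) = 0.2561 x 0.02337 = 0.005985 mol; V(NaOH) at equivalence = 0.005985/0.3055 = 0.01959 L.
At equivalence all the acid is converted to F-; total volume = 0.02337 + 0.01959 = 0.04296 L, so [F-] = 0.005985/0.04296 = 0.1393 M.
Kb = Kw/Ka = 1.0e-14 / 6.8 x 10^-4 = 1.47e-11.
[OH^-] = sqrt(Kb x [F-]) = sqrt(1.47e-11 x 0.1393) = 1.43e-6 M.
pOH = 5.84, so pH = 14.00 - 5.84 = 8.16.

8.16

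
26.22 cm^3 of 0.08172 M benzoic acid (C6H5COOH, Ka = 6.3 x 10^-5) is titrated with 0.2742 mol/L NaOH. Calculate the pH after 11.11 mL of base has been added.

12.38

n(acid) = 0.08172 x 0.02622 = 0.002143 mol; n(NaOH) added = 0.2742 x 0.01111 = 0.003046 mol.
Base is in excess by 0.003046 - 0.002143 = 0.0009037 mol in a total volume of 0.03733 L.
[OH^-] = 0.0009037/0.03733 = 0.02421 M, so pOH = 1.62 and pH = 14.00 - 1.62 = 12.38.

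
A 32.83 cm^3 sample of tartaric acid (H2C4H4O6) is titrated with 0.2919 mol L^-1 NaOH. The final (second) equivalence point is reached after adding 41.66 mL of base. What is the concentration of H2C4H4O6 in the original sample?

0.185 M

n(NaOH) = 0.2919 x 0.04166 = 0.01216 mol.
At the final (second) equivalence point, 2 mol OH^- react per mol H2C4H4O6, so n(H2C4H4O6) = 0.01216 / 2 = 0.006080 mol.
[H2C4H4O6] = 0.006080 / 0.03283 L = 0.185 M.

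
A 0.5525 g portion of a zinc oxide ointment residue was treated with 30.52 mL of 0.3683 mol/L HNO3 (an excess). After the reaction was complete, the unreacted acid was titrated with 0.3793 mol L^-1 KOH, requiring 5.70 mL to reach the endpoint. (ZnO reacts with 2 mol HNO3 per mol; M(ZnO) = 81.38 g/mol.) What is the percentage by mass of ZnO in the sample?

66.9%

Total n(HNO3) added = 0.3683 x 0.03052 = 0.01124 mol.
n(KOH) used = 0.3793 x 0.005700 = 0.002162 mol, which equals the excess n(HNO3).
So n(HNO3) consumed by the sample = 0.01124 - 0.002162 = 0.009079 mol.
n(ZnO) = 0.009079 / 2 = 0.004539 mol.
mass ZnO = 0.004539 x 81.38 = 0.3694 g, so %ZnO = 0.3694/0.5525 x 100 = 66.9%.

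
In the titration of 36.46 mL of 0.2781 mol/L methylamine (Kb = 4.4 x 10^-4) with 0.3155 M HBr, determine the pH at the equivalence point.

5.74

n(CH3NH2) = 0.2781 x 0.03646 = 0.01014 mol; V(HBr) at equivalence = 0.01014/0.3155 = 0.03214 L.
At equivalence the base is fully converted to CH3NH3+; total volume = 0.06860 L, so [CH3NH3+] = 0.01014/0.06860 = 0.1478 M.
Ka(CH3NH3+) = Kw/Kb = 1.0e-14 / 4.4 x 10^-4 = 2.27e-11.
[H^+] = sqrt(Ka x [CH3NH3+]) = sqrt(2.27e-11 x 0.1478) = 1.83e-6 M.
pH = -log(1.83e-6) = 5.74.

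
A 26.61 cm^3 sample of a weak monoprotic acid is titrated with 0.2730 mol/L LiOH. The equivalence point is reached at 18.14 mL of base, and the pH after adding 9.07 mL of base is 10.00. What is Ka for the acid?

1.0 x 10^-10

9.07 mL is half of the equivalence volume, so this is the half-equivalence point where [HA] = [A^-].
At half-equivalence pH = pKa, so pKa = 10.00.
Ka = 10^(-10.00) = 1.0 x 10^-10.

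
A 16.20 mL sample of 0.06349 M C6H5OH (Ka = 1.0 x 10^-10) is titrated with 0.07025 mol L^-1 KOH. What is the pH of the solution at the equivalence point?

11.26

n(C6H5OH) = 0.06349 x 0.01620 = 0.001029 mol; V(KOH) at equivalence = 0.001029/0.07025 = 0.01464 L.
At equivalence all the acid is converted to C6H5O-; total volume = 0.01620 + 0.01464 = 0.03084 L, so [C6H5O-] = 0.001029/0.03084 = 0.03335 M.
Kb = Kw/Ka = 1.0e-14 / 1.0 x 10^-10 = 0.000100.
[OH^-] = sqrt(Kb x [C6H5O-]) = sqrt(0.000100 x 0.03335) = 0.00183 M.
pOH = 2.74, so pH = 14.00 - 2.74 = 11.26.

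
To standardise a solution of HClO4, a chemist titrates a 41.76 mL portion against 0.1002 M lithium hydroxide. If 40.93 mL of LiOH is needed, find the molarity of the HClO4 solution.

n(LiOH) delivered = 0.1002 x 0.04093 = 0.004101 mol.
For a 1:1 reaction, n(HClO4) = 0.004101 mol.
[HClO4] = 0.004101 mol / 0.04176 L = 0.0982 M.

0.0982 M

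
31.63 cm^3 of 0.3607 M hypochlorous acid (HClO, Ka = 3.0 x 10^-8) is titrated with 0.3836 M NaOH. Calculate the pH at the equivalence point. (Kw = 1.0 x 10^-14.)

10.40

n(HClO) = 0.3607 x 0.03163 = 0.01141 mol; V(NaOH) at equivalence = 0.01141/0.3836 = 0.02974 L.
At equivalence all the acid is converted to ClO-; total volume = 0.03163 + 0.02974 = 0.06137 L, so [ClO-] = 0.01141/0.06137 = 0.1859 M.
Kb = Kw/Ka = 1.0e-14 / 3.0 x 10^-8 = 3.33e-7.
[OH^-] = sqrt(Kb x [ClO-]) = sqrt(3.33e-7 x 0.1859) = 0.000249 M.
pOH = 3.60, so pH = 14.00 - 3.60 = 10.40.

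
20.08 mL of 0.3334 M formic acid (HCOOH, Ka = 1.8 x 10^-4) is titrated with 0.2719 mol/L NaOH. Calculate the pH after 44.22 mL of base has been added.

12.92

n(acid) = 0.3334 x 0.02008 = 0.006695 mol; n(NaOH) added = 0.2719 x 0.04422 = 0.01202 mol.
Base is in excess by 0.01202 - 0.006695 = 0.005329 mol in a total volume of 0.06430 L.
[OH^-] = 0.005329/0.06430 = 0.08287 M, so pOH = 1.08 and pH = 14.00 - 1.08 = 12.92.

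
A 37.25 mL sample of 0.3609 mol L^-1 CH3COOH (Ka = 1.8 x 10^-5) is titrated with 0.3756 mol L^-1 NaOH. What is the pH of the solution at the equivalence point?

n(CH3COOH) = 0.3609 x 0.03725 = 0.01344 mol; V(NaOH) at equivalence = 0.01344/0.3756 = 0.03579 L.
At equivalence all the acid is converted to CH3COO-; total volume = 0.03725 + 0.03579 = 0.07304 L, so [CH3COO-] = 0.01344/0.07304 = 0.1841 M.
Kb = Kw/Ka = 1.0e-14 / 1.8 x 10^-5 = 5.56e-10.
[OH^-] = sqrt(Kb x [CH3COO-]) = sqrt(5.56e-10 x 0.1841) = 1.01e-5 M.
pOH = 5.00, so pH = 14.00 - 5.00 = 9.00.

9.00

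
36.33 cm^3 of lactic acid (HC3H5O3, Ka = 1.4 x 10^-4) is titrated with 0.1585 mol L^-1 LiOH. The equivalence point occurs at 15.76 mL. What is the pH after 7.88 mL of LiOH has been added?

7.88 mL is exactly half the equivalence volume (15.76/2), i.e. the half-equivalence point.
There, n(HA) = n(A^-), so pH = pKa = -log(1.4 x 10^-4) = 3.85.

3.85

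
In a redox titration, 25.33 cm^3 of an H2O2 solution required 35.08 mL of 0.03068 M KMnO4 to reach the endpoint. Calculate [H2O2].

0.106 M

n(KMnO4) = 0.03068 x 0.03508 = 0.001076 mol.
From the balanced equation, 2 mol KMnO4 reacts with 5 mol H2O2, so n(H2O2) = 0.001076 x 5/2 = 0.002691 mol.
[H2O2] = 0.002691 / 0.02533 L = 0.106 M.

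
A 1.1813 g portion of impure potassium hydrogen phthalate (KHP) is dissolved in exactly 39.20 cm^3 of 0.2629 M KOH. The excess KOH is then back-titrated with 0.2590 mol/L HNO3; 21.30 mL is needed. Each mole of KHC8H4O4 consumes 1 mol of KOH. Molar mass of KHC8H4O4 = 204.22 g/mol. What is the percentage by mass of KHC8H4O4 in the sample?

82.8%

Total n(KOH) added = 0.2629 x 0.03920 = 0.01031 mol.
n(HNO3) used = 0.2590 x 0.02130 = 0.005517 mol, which equals the excess n(KOH).
So n(KOH) consumed by the sample = 0.01031 - 0.005517 = 0.004789 mol.
n(KHC8H4O4) = 0.004789 / 1 = 0.004789 mol.
mass KHC8H4O4 = 0.004789 x 204.22 = 0.9780 g, so %KHC8H4O4 = 0.9780/1.1813 x 100 = 82.8%.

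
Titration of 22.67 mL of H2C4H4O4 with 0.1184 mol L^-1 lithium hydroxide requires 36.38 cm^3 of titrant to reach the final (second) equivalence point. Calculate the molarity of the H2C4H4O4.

0.0950 M

n(LiOH) = 0.1184 x 0.03638 = 0.004307 mol.
At the final (second) equivalence point, 2 mol OH^- react per mol H2C4H4O4, so n(H2C4H4O4) = 0.004307 / 2 = 0.002154 mol.
[H2C4H4O4] = 0.002154 / 0.02267 L = 0.0950 M.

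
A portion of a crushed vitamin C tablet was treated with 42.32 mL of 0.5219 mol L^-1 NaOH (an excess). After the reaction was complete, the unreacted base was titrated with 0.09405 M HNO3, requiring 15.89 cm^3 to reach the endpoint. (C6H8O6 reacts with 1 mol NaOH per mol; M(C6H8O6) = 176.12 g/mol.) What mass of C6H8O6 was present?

Total n(NaOH) added = 0.5219 x 0.04232 = 0.02209 mol.
n(HNO3) used = 0.09405 x 0.01589 = 0.001494 mol, which equals the excess n(NaOH).
So n(NaOH) consumed by the sample = 0.02209 - 0.001494 = 0.02059 mol.
n(C6H8O6) = 0.02059 / 1 = 0.02059 mol.
mass = 0.02059 mol x 176.12 g/mol = 3.63 g.

3.63 g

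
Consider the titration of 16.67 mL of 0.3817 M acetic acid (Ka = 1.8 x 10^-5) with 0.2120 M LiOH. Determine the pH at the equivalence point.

8.94

n(CH3COOH) = 0.3817 x 0.01667 = 0.006363 mol; V(LiOH) at equivalence = 0.006363/0.2120 = 0.03001 L.
At equivalence all the acid is converted to CH3COO-; total volume = 0.01667 + 0.03001 = 0.04668 L, so [CH3COO-] = 0.006363/0.04668 = 0.1363 M.
Kb = Kw/Ka = 1.0e-14 / 1.8 x 10^-5 = 5.56e-10.
[OH^-] = sqrt(Kb x [CH3COO-]) = sqrt(5.56e-10 x 0.1363) = 8.70e-6 M.
pOH = 5.06, so pH = 14.00 - 5.06 = 8.94.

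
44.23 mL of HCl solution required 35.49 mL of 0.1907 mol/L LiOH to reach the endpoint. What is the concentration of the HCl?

n(LiOH) delivered = 0.1907 x 0.03549 = 0.006768 mol.
For a 1:1 reaction, n(HCl) = 0.006768 mol.
[HCl] = 0.006768 mol / 0.04423 L = 0.153 M.

0.153 M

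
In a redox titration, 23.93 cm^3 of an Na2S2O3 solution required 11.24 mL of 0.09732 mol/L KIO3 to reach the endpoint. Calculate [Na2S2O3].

0.274 M

n(KIO3) = 0.09732 x 0.01124 = 0.001094 mol.
From the balanced equation, 1 mol KIO3 reacts with 6 mol Na2S2O3, so n(Na2S2O3) = 0.001094 x 6/1 = 0.006563 mol.
[Na2S2O3] = 0.006563 / 0.02393 L = 0.274 M.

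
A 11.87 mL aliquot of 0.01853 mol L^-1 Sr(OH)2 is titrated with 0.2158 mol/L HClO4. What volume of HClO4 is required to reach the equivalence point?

2.04 mL

n(Sr(OH)2) = 0.01853 mol/L x 0.01187 L = 0.0002200 mol.
The neutralisation is 1 Sr(OH)2 : 2 HClO4, so n(HClO4) = 0.0002200 x 2/1 = 0.0004399 mol.
V(HClO4) = 0.0004399 / 0.2158 = 0.002038 L = 2.04 mL.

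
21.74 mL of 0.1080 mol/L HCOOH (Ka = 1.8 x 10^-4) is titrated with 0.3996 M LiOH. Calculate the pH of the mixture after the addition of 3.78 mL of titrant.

4.00

Initial n(HCOOH) = 0.1080 x 0.02174 = 0.002348 mol.
n(LiOH) added = 0.3996 x 0.003780 = 0.001510 mol, converting that many moles of HCOOH to HCOO-.
Remaining n(HCOOH) = 0.0008374 mol; n(HCOO-) = 0.001510 mol.
By Henderson-Hasselbalch, pH = pKa + log([A^-]/[HA]) = 3.74 + log(0.001510/0.0008374) = 3.74 + (+0.26) = 4.00.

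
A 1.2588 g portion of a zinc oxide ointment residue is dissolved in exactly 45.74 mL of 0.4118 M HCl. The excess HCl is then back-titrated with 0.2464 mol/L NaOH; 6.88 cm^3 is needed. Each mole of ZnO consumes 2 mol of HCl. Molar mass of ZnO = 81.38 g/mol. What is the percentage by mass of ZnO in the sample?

55.4%

Total n(HCl) added = 0.4118 x 0.04574 = 0.01884 mol.
n(NaOH) used = 0.2464 x 0.006880 = 0.001695 mol, which equals the excess n(HCl).
So n(HCl) consumed by the sample = 0.01884 - 0.001695 = 0.01714 mol.
n(ZnO) = 0.01714 / 2 = 0.008570 mol.
mass ZnO = 0.008570 x 81.38 = 0.6974 g, so %ZnO = 0.6974/1.2588 x 100 = 55.4%.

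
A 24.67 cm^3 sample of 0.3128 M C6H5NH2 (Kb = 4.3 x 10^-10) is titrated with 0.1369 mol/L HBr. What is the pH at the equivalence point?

n(C6H5NH2) = 0.3128 x 0.02467 = 0.007717 mol; V(HBr) at equivalence = 0.007717/0.1369 = 0.05637 L.
At equivalence the base is fully converted to C6H5NH3+; total volume = 0.08104 L, so [C6H5NH3+] = 0.007717/0.08104 = 0.09522 M.
Ka(C6H5NH3+) = Kw/Kb = 1.0e-14 / 4.3 x 10^-10 = 2.33e-5.
[H^+] = sqrt(Ka x [C6H5NH3+]) = sqrt(2.33e-5 x 0.09522) = 0.00149 M.
pH = -log(0.00149) = 2.83.

2.83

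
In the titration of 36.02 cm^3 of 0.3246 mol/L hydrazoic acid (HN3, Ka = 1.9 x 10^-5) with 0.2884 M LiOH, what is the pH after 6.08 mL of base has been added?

Initial n(HN3) = 0.3246 x 0.03602 = 0.01169 mol.
n(LiOH) added = 0.2884 x 0.006080 = 0.001753 mol, converting that many moles of HN3 to N3-.
Remaining n(HN3) = 0.009939 mol; n(N3-) = 0.001753 mol.
By Henderson-Hasselbalch, pH = pKa + log([A^-]/[HA]) = 4.72 + log(0.001753/0.009939) = 4.72 + (-0.75) = 3.97.

3.97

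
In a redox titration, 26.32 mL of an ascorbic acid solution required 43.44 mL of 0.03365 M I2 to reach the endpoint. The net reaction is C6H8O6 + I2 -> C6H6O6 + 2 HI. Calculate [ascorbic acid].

0.0555 M

n(I2) = 0.03365 x 0.04344 = 0.001462 mol.
From the balanced equation, 1 mol I2 reacts with 1 mol ascorbic acid, so n(ascorbic acid) = 0.001462 x 1/1 = 0.001462 mol.
[ascorbic acid] = 0.001462 / 0.02632 L = 0.0555 M.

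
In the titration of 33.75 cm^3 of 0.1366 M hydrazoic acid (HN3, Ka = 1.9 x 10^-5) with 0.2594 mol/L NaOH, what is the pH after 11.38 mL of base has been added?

4.97

Initial n(HN3) = 0.1366 x 0.03375 = 0.004610 mol.
n(NaOH) added = 0.2594 x 0.01138 = 0.002952 mol, converting that many moles of HN3 to N3-.
Remaining n(HN3) = 0.001658 mol; n(N3-) = 0.002952 mol.
By Henderson-Hasselbalch, pH = pKa + log([A^-]/[HA]) = 4.72 + log(0.002952/0.001658) = 4.72 + (+0.25) = 4.97.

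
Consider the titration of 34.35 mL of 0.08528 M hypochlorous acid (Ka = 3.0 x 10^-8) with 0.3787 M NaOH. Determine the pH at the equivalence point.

10.18

n(HClO) = 0.08528 x 0.03435 = 0.002929 mol; V(NaOH) at equivalence = 0.002929/0.3787 = 0.007735 L.
At equivalence all the acid is converted to ClO-; total volume = 0.03435 + 0.007735 = 0.04209 L, so [ClO-] = 0.002929/0.04209 = 0.06961 M.
Kb = Kw/Ka = 1.0e-14 / 3.0 x 10^-8 = 3.33e-7.
[OH^-] = sqrt(Kb x [ClO-]) = sqrt(3.33e-7 x 0.06961) = 0.000152 M.
pOH = 3.82, so pH = 14.00 - 3.82 = 10.18.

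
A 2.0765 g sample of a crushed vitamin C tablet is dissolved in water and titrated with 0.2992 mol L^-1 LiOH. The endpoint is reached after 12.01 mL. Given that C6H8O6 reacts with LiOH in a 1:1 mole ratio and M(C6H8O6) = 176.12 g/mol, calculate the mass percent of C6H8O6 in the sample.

30.5%

n(LiOH) = 0.2992 x 0.01201 = 0.003593 mol.
n(C6H8O6) = 0.003593 / 1 = 0.003593 mol.
mass of C6H8O6 = 0.003593 x 176.12 = 0.6329 g.
% purity = 0.6329 / 2.0765 x 100 = 30.5%.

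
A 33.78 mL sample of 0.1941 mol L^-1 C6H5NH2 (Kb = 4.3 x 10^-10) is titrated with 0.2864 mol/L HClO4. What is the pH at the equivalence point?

n(C6H5NH2) = 0.1941 x 0.03378 = 0.006557 mol; V(HClO4) at equivalence = 0.006557/0.2864 = 0.02289 L.
At equivalence the base is fully converted to C6H5NH3+; total volume = 0.05667 L, so [C6H5NH3+] = 0.006557/0.05667 = 0.1157 M.
Ka(C6H5NH3+) = Kw/Kb = 1.0e-14 / 4.3 x 10^-10 = 2.33e-5.
[H^+] = sqrt(Ka x [C6H5NH3+]) = sqrt(2.33e-5 x 0.1157) = 0.00164 M.
pH = -log(0.00164) = 2.79.

2.79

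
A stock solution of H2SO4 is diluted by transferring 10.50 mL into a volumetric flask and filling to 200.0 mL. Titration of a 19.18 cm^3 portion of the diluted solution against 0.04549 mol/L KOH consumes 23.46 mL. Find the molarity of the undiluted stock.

0.530 M

n(KOH) = 0.04549 x 0.02346 = 0.001067 mol.
n(H2SO4) in the aliquot = 0.001067 x 1/2 = 0.0005336 mol.
[diluted H2SO4] = 0.0005336 / 0.01918 = 0.02782 M.
Dilution factor = 200.0/10.50 = 19.05, so [stock] = 0.02782 x 19.05 = 0.530 M.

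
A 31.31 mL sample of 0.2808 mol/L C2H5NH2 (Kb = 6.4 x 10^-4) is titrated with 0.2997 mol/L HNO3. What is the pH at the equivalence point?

n(C2H5NH2) = 0.2808 x 0.03131 = 0.008792 mol; V(HNO3) at equivalence = 0.008792/0.2997 = 0.02934 L.
At equivalence the base is fully converted to C2H5NH3+; total volume = 0.06065 L, so [C2H5NH3+] = 0.008792/0.06065 = 0.1450 M.
Ka(C2H5NH3+) = Kw/Kb = 1.0e-14 / 6.4 x 10^-4 = 1.56e-11.
[H^+] = sqrt(Ka x [C2H5NH3+]) = sqrt(1.56e-11 x 0.1450) = 1.51e-6 M.
pH = -log(1.51e-6) = 5.82.

5.82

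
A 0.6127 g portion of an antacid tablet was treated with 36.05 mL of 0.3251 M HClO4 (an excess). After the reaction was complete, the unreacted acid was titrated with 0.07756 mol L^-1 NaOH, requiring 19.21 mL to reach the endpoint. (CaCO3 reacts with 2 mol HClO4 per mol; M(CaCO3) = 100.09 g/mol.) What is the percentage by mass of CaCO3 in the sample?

Total n(HClO4) added = 0.3251 x 0.03605 = 0.01172 mol.
n(NaOH) used = 0.07756 x 0.01921 = 0.001490 mol, which equals the excess n(HClO4).
So n(HClO4) consumed by the sample = 0.01172 - 0.001490 = 0.01023 mol.
n(CaCO3) = 0.01023 / 2 = 0.005115 mol.
mass CaCO3 = 0.005115 x 100.09 = 0.5120 g, so %CaCO3 = 0.5120/0.6127 x 100 = 83.6%.

83.6%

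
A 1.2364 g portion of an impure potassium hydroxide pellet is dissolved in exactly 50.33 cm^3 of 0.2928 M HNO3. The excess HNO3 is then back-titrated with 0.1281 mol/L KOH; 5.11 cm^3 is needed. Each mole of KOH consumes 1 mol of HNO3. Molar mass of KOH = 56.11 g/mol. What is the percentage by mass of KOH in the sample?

63.9%

Total n(HNO3) added = 0.2928 x 0.05033 = 0.01474 mol.
n(KOH) used = 0.1281 x 0.005110 = 0.0006546 mol, which equals the excess n(HNO3).
So n(HNO3) consumed by the sample = 0.01474 - 0.0006546 = 0.01408 mol.
n(KOH) = 0.01408 / 1 = 0.01408 mol.
mass KOH = 0.01408 x 56.11 = 0.7901 g, so %KOH = 0.7901/1.2364 x 100 = 63.9%.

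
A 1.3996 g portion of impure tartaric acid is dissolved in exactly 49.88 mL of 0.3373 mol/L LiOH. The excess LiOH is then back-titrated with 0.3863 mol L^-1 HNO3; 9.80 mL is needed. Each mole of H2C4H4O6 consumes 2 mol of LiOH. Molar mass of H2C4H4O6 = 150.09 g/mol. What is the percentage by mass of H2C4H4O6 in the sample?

Total n(LiOH) added = 0.3373 x 0.04988 = 0.01682 mol.
n(HNO3) used = 0.3863 x 0.009800 = 0.003786 mol, which equals the excess n(LiOH).
So n(LiOH) consumed by the sample = 0.01682 - 0.003786 = 0.01304 mol.
n(H2C4H4O6) = 0.01304 / 2 = 0.006519 mol.
mass H2C4H4O6 = 0.006519 x 150.09 = 0.9785 g, so %H2C4H4O6 = 0.9785/1.3996 x 100 = 69.9%.

69.9%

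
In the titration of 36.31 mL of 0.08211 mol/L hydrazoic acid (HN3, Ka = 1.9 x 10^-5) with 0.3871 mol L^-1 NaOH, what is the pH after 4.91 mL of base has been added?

4.97

Initial n(HN3) = 0.08211 x 0.03631 = 0.002981 mol.
n(NaOH) added = 0.3871 x 0.004910 = 0.001901 mol, converting that many moles of HN3 to N3-.
Remaining n(HN3) = 0.001081 mol; n(N3-) = 0.001901 mol.
By Henderson-Hasselbalch, pH = pKa + log([A^-]/[HA]) = 4.72 + log(0.001901/0.001081) = 4.72 + (+0.25) = 4.97.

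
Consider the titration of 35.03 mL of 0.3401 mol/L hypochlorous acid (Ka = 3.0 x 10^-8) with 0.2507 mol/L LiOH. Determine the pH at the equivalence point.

10.34

n(HClO) = 0.3401 x 0.03503 = 0.01191 mol; V(LiOH) at equivalence = 0.01191/0.2507 = 0.04752 L.
At equivalence all the acid is converted to ClO-; total volume = 0.03503 + 0.04752 = 0.08255 L, so [ClO-] = 0.01191/0.08255 = 0.1443 M.
Kb = Kw/Ka = 1.0e-14 / 3.0 x 10^-8 = 3.33e-7.
[OH^-] = sqrt(Kb x [ClO-]) = sqrt(3.33e-7 x 0.1443) = 0.000219 M.
pOH = 3.66, so pH = 14.00 - 3.66 = 10.34.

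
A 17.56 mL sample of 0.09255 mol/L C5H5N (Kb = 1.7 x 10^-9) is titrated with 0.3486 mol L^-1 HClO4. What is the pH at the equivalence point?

3.18

n(C5H5N) = 0.09255 x 0.01756 = 0.001625 mol; V(HClO4) at equivalence = 0.001625/0.3486 = 0.004662 L.
At equivalence the base is fully converted to C5H5NH+; total volume = 0.02222 L, so [C5H5NH+] = 0.001625/0.02222 = 0.07313 M.
Ka(C5H5NH+) = Kw/Kb = 1.0e-14 / 1.7 x 10^-9 = 5.88e-6.
[H^+] = sqrt(Ka x [C5H5NH+]) = sqrt(5.88e-6 x 0.07313) = 0.000656 M.
pH = -log(0.000656) = 3.18.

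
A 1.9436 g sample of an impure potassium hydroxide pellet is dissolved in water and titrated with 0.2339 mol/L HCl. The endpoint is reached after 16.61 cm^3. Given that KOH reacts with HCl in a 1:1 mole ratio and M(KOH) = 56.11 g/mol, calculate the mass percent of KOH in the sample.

n(HCl) = 0.2339 x 0.01661 = 0.003885 mol.
n(KOH) = 0.003885 / 1 = 0.003885 mol.
mass of KOH = 0.003885 x 56.11 = 0.2180 g.
% purity = 0.2180 / 1.9436 x 100 = 11.2%.

11.2%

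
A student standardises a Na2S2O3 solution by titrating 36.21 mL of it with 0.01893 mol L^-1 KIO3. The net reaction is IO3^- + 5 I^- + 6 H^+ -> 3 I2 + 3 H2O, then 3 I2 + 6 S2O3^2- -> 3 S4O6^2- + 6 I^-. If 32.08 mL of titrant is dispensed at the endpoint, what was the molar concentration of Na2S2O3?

0.101 M

n(KIO3) = 0.01893 x 0.03208 = 0.0006073 mol.
From the balanced equation, 1 mol KIO3 reacts with 6 mol Na2S2O3, so n(Na2S2O3) = 0.0006073 x 6/1 = 0.003644 mol.
[Na2S2O3] = 0.003644 / 0.03621 L = 0.101 M.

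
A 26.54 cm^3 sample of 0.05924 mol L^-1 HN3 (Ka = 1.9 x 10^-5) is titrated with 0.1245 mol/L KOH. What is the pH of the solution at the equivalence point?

8.66

n(HN3) = 0.05924 x 0.02654 = 0.001572 mol; V(KOH) at equivalence = 0.001572/0.1245 = 0.01263 L.
At equivalence all the acid is converted to N3-; total volume = 0.02654 + 0.01263 = 0.03917 L, so [N3-] = 0.001572/0.03917 = 0.04014 M.
Kb = Kw/Ka = 1.0e-14 / 1.9 x 10^-5 = 5.26e-10.
[OH^-] = sqrt(Kb x [N3-]) = sqrt(5.26e-10 x 0.04014) = 4.60e-6 M.
pOH = 5.34, so pH = 14.00 - 5.34 = 8.66.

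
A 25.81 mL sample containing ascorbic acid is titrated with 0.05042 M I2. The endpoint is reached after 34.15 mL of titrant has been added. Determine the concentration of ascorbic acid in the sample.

0.0667 M

n(I2) = 0.05042 x 0.03415 = 0.001722 mol.
From the balanced equation, 1 mol I2 reacts with 1 mol ascorbic acid, so n(ascorbic acid) = 0.001722 x 1/1 = 0.001722 mol.
[ascorbic acid] = 0.001722 / 0.02581 L = 0.0667 M.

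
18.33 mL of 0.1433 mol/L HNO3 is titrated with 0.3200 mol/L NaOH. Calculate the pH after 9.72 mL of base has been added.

12.24

n(acid) = 0.1433 x 0.01833 = 0.002627 mol; n(NaOH) added = 0.3200 x 0.009720 = 0.003110 mol.
Base is in excess by 0.003110 - 0.002627 = 0.0004837 mol in a total volume of 0.02805 L.
[OH^-] = 0.0004837/0.02805 = 0.01724 M, so pOH = 1.76 and pH = 14.00 - 1.76 = 12.24.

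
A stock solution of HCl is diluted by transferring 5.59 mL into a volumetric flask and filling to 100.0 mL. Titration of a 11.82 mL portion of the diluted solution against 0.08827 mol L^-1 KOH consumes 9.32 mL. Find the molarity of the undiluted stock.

1.25 M

n(KOH) = 0.08827 x 0.009320 = 0.0008227 mol.
n(HCl) in the aliquot = 0.0008227 mol.
[diluted HCl] = 0.0008227 / 0.01182 = 0.06960 M.
Dilution factor = 100.0/5.590 = 17.89, so [stock] = 0.06960 x 17.89 = 1.25 M.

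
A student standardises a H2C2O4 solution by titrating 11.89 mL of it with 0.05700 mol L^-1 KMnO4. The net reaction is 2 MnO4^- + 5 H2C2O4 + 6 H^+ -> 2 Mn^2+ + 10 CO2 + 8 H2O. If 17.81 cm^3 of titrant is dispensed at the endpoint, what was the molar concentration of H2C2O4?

0.213 M

n(KMnO4) = 0.05700 x 0.01781 = 0.001015 mol.
From the balanced equation, 2 mol KMnO4 reacts with 5 mol H2C2O4, so n(H2C2O4) = 0.001015 x 5/2 = 0.002538 mol.
[H2C2O4] = 0.002538 / 0.01189 L = 0.213 M.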